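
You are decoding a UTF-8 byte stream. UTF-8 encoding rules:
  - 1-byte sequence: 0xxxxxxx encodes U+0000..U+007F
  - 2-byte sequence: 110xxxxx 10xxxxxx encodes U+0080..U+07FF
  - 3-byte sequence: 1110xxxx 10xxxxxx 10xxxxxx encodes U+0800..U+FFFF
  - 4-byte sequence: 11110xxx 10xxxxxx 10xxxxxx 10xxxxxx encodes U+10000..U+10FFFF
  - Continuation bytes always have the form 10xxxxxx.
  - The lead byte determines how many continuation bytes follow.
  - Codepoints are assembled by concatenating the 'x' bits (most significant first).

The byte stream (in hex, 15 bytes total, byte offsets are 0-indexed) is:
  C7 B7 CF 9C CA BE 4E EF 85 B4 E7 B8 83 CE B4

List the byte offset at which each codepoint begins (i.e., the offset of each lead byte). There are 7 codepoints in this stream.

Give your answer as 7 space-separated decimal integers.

Answer: 0 2 4 6 7 10 13

Derivation:
Byte[0]=C7: 2-byte lead, need 1 cont bytes. acc=0x7
Byte[1]=B7: continuation. acc=(acc<<6)|0x37=0x1F7
Completed: cp=U+01F7 (starts at byte 0)
Byte[2]=CF: 2-byte lead, need 1 cont bytes. acc=0xF
Byte[3]=9C: continuation. acc=(acc<<6)|0x1C=0x3DC
Completed: cp=U+03DC (starts at byte 2)
Byte[4]=CA: 2-byte lead, need 1 cont bytes. acc=0xA
Byte[5]=BE: continuation. acc=(acc<<6)|0x3E=0x2BE
Completed: cp=U+02BE (starts at byte 4)
Byte[6]=4E: 1-byte ASCII. cp=U+004E
Byte[7]=EF: 3-byte lead, need 2 cont bytes. acc=0xF
Byte[8]=85: continuation. acc=(acc<<6)|0x05=0x3C5
Byte[9]=B4: continuation. acc=(acc<<6)|0x34=0xF174
Completed: cp=U+F174 (starts at byte 7)
Byte[10]=E7: 3-byte lead, need 2 cont bytes. acc=0x7
Byte[11]=B8: continuation. acc=(acc<<6)|0x38=0x1F8
Byte[12]=83: continuation. acc=(acc<<6)|0x03=0x7E03
Completed: cp=U+7E03 (starts at byte 10)
Byte[13]=CE: 2-byte lead, need 1 cont bytes. acc=0xE
Byte[14]=B4: continuation. acc=(acc<<6)|0x34=0x3B4
Completed: cp=U+03B4 (starts at byte 13)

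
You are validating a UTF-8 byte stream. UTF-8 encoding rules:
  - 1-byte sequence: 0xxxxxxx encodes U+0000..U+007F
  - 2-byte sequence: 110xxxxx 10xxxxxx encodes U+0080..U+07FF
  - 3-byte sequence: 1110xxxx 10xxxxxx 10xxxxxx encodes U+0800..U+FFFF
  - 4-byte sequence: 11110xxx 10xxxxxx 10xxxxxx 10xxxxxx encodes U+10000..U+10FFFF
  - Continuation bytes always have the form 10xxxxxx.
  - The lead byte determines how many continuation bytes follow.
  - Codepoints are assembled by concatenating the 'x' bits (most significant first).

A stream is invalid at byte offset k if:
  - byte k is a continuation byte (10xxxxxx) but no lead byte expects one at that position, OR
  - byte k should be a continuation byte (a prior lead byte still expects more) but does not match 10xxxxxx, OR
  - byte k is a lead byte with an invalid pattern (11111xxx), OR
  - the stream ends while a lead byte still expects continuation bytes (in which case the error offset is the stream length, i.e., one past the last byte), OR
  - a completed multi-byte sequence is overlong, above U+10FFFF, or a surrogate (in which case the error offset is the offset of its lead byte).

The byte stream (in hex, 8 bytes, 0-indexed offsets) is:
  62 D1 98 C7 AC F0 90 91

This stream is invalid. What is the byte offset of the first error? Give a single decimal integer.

Byte[0]=62: 1-byte ASCII. cp=U+0062
Byte[1]=D1: 2-byte lead, need 1 cont bytes. acc=0x11
Byte[2]=98: continuation. acc=(acc<<6)|0x18=0x458
Completed: cp=U+0458 (starts at byte 1)
Byte[3]=C7: 2-byte lead, need 1 cont bytes. acc=0x7
Byte[4]=AC: continuation. acc=(acc<<6)|0x2C=0x1EC
Completed: cp=U+01EC (starts at byte 3)
Byte[5]=F0: 4-byte lead, need 3 cont bytes. acc=0x0
Byte[6]=90: continuation. acc=(acc<<6)|0x10=0x10
Byte[7]=91: continuation. acc=(acc<<6)|0x11=0x411
Byte[8]: stream ended, expected continuation. INVALID

Answer: 8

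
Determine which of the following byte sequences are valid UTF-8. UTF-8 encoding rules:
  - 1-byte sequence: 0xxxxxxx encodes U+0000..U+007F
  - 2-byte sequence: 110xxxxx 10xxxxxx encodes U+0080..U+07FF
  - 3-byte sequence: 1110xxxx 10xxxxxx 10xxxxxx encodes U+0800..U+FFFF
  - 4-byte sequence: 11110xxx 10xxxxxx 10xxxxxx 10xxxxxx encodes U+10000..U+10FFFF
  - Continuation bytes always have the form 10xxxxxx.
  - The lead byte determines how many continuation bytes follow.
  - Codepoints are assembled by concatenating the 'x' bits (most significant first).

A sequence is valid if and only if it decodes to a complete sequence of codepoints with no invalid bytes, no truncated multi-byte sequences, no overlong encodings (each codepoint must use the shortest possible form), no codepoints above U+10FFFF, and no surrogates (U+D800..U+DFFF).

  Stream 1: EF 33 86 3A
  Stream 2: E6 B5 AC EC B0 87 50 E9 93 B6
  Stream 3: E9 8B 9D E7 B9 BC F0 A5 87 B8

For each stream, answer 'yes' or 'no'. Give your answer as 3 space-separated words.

Stream 1: error at byte offset 1. INVALID
Stream 2: decodes cleanly. VALID
Stream 3: decodes cleanly. VALID

Answer: no yes yes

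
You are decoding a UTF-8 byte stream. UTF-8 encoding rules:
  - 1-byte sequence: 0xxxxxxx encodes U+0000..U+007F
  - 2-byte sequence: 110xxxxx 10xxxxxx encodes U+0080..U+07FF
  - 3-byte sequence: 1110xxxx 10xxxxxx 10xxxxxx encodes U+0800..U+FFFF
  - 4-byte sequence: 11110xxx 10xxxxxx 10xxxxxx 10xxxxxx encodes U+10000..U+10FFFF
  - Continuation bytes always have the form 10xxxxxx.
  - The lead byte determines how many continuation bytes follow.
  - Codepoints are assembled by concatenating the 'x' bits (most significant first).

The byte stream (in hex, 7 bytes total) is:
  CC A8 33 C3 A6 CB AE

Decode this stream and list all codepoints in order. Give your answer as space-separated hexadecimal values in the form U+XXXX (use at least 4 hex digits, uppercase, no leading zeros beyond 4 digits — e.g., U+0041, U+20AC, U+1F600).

Byte[0]=CC: 2-byte lead, need 1 cont bytes. acc=0xC
Byte[1]=A8: continuation. acc=(acc<<6)|0x28=0x328
Completed: cp=U+0328 (starts at byte 0)
Byte[2]=33: 1-byte ASCII. cp=U+0033
Byte[3]=C3: 2-byte lead, need 1 cont bytes. acc=0x3
Byte[4]=A6: continuation. acc=(acc<<6)|0x26=0xE6
Completed: cp=U+00E6 (starts at byte 3)
Byte[5]=CB: 2-byte lead, need 1 cont bytes. acc=0xB
Byte[6]=AE: continuation. acc=(acc<<6)|0x2E=0x2EE
Completed: cp=U+02EE (starts at byte 5)

Answer: U+0328 U+0033 U+00E6 U+02EE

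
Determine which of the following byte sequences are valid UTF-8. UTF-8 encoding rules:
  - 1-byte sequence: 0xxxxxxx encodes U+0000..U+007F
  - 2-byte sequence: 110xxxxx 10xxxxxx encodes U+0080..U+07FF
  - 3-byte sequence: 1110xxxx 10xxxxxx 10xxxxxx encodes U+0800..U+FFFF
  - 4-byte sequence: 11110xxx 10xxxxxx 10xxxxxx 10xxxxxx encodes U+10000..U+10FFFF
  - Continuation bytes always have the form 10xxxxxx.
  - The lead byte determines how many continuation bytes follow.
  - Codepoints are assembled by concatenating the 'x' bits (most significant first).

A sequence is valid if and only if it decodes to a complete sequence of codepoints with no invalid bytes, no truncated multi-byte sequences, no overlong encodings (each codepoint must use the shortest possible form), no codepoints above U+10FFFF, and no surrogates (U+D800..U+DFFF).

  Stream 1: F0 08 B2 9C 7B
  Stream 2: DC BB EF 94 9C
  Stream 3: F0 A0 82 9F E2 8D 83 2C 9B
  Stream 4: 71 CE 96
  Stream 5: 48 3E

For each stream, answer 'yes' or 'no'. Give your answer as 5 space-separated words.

Stream 1: error at byte offset 1. INVALID
Stream 2: decodes cleanly. VALID
Stream 3: error at byte offset 8. INVALID
Stream 4: decodes cleanly. VALID
Stream 5: decodes cleanly. VALID

Answer: no yes no yes yes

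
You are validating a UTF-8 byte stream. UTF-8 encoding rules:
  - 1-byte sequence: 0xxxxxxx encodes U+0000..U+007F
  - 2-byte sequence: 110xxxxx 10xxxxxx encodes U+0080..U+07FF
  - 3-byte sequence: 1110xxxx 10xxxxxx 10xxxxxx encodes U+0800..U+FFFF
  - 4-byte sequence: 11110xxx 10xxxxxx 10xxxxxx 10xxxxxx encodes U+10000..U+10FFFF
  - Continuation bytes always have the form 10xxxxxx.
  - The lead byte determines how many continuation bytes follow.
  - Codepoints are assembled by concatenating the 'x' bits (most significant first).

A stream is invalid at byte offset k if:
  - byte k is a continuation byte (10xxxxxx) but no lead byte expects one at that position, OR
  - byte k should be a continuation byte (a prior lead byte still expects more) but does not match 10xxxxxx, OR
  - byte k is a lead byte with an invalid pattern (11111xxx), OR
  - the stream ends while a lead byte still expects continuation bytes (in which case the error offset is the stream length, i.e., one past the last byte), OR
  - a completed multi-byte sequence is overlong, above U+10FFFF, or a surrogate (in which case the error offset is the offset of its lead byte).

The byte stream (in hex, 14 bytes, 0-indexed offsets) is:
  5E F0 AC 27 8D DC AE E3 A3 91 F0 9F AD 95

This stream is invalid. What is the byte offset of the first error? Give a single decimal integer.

Answer: 3

Derivation:
Byte[0]=5E: 1-byte ASCII. cp=U+005E
Byte[1]=F0: 4-byte lead, need 3 cont bytes. acc=0x0
Byte[2]=AC: continuation. acc=(acc<<6)|0x2C=0x2C
Byte[3]=27: expected 10xxxxxx continuation. INVALID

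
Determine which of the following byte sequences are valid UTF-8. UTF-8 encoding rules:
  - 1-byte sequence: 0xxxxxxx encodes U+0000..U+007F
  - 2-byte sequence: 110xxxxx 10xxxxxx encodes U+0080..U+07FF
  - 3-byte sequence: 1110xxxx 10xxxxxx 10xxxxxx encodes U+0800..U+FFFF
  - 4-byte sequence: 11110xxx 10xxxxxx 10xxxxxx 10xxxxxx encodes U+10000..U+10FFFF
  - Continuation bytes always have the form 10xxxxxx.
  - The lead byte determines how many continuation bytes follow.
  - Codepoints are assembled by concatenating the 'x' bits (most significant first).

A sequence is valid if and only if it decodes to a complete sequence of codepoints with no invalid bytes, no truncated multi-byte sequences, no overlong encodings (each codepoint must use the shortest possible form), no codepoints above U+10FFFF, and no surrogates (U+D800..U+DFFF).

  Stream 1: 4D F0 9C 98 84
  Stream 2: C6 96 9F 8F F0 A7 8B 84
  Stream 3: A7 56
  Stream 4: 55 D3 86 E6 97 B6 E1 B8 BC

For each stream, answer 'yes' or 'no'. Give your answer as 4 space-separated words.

Stream 1: decodes cleanly. VALID
Stream 2: error at byte offset 2. INVALID
Stream 3: error at byte offset 0. INVALID
Stream 4: decodes cleanly. VALID

Answer: yes no no yes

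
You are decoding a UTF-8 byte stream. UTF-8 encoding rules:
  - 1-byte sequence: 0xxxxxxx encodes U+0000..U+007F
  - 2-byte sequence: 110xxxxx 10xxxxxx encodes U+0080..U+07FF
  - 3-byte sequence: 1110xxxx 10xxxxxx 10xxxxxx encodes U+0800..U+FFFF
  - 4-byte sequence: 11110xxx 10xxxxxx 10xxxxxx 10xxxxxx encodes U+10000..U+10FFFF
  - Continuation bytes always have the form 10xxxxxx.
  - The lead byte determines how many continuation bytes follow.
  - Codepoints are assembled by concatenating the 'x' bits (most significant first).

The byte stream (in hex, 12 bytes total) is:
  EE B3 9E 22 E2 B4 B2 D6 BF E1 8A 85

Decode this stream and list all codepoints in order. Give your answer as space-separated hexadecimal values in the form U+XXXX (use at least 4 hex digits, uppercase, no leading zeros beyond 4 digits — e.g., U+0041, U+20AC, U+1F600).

Byte[0]=EE: 3-byte lead, need 2 cont bytes. acc=0xE
Byte[1]=B3: continuation. acc=(acc<<6)|0x33=0x3B3
Byte[2]=9E: continuation. acc=(acc<<6)|0x1E=0xECDE
Completed: cp=U+ECDE (starts at byte 0)
Byte[3]=22: 1-byte ASCII. cp=U+0022
Byte[4]=E2: 3-byte lead, need 2 cont bytes. acc=0x2
Byte[5]=B4: continuation. acc=(acc<<6)|0x34=0xB4
Byte[6]=B2: continuation. acc=(acc<<6)|0x32=0x2D32
Completed: cp=U+2D32 (starts at byte 4)
Byte[7]=D6: 2-byte lead, need 1 cont bytes. acc=0x16
Byte[8]=BF: continuation. acc=(acc<<6)|0x3F=0x5BF
Completed: cp=U+05BF (starts at byte 7)
Byte[9]=E1: 3-byte lead, need 2 cont bytes. acc=0x1
Byte[10]=8A: continuation. acc=(acc<<6)|0x0A=0x4A
Byte[11]=85: continuation. acc=(acc<<6)|0x05=0x1285
Completed: cp=U+1285 (starts at byte 9)

Answer: U+ECDE U+0022 U+2D32 U+05BF U+1285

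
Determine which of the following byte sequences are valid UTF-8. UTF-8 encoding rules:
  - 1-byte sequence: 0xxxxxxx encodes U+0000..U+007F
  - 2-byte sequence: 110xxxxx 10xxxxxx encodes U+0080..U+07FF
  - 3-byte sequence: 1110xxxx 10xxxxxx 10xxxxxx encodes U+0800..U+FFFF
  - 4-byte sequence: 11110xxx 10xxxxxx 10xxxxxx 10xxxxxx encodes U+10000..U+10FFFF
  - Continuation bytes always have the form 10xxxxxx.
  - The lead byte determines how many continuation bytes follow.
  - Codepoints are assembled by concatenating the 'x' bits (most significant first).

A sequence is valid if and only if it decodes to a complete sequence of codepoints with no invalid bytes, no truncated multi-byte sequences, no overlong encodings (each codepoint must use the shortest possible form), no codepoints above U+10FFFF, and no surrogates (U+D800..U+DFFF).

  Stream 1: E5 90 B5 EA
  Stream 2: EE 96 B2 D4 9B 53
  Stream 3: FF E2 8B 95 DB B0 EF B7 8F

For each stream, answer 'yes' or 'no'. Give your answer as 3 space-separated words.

Answer: no yes no

Derivation:
Stream 1: error at byte offset 4. INVALID
Stream 2: decodes cleanly. VALID
Stream 3: error at byte offset 0. INVALID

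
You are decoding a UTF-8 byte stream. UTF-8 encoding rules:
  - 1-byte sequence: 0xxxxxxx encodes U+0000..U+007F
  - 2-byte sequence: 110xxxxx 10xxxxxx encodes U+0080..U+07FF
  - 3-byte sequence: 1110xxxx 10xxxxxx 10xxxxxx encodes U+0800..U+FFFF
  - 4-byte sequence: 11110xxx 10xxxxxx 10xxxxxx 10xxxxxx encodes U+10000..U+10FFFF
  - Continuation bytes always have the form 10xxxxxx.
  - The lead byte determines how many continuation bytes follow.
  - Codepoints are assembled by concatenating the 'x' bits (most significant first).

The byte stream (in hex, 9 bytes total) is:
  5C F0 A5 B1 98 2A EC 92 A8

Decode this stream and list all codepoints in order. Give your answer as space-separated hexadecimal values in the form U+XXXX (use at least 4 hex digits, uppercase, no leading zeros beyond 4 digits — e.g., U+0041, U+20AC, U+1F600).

Answer: U+005C U+25C58 U+002A U+C4A8

Derivation:
Byte[0]=5C: 1-byte ASCII. cp=U+005C
Byte[1]=F0: 4-byte lead, need 3 cont bytes. acc=0x0
Byte[2]=A5: continuation. acc=(acc<<6)|0x25=0x25
Byte[3]=B1: continuation. acc=(acc<<6)|0x31=0x971
Byte[4]=98: continuation. acc=(acc<<6)|0x18=0x25C58
Completed: cp=U+25C58 (starts at byte 1)
Byte[5]=2A: 1-byte ASCII. cp=U+002A
Byte[6]=EC: 3-byte lead, need 2 cont bytes. acc=0xC
Byte[7]=92: continuation. acc=(acc<<6)|0x12=0x312
Byte[8]=A8: continuation. acc=(acc<<6)|0x28=0xC4A8
Completed: cp=U+C4A8 (starts at byte 6)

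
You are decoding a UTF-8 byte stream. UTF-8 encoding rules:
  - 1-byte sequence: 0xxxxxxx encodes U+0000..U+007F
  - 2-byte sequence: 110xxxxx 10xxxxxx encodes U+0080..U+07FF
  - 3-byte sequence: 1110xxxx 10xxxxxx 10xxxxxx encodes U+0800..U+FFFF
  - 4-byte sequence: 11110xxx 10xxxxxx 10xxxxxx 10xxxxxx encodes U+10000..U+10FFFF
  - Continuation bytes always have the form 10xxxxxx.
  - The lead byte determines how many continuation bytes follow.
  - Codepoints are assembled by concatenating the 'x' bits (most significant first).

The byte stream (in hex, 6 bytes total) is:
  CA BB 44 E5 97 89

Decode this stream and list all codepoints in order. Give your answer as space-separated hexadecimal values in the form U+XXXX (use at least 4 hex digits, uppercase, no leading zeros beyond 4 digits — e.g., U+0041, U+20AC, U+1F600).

Answer: U+02BB U+0044 U+55C9

Derivation:
Byte[0]=CA: 2-byte lead, need 1 cont bytes. acc=0xA
Byte[1]=BB: continuation. acc=(acc<<6)|0x3B=0x2BB
Completed: cp=U+02BB (starts at byte 0)
Byte[2]=44: 1-byte ASCII. cp=U+0044
Byte[3]=E5: 3-byte lead, need 2 cont bytes. acc=0x5
Byte[4]=97: continuation. acc=(acc<<6)|0x17=0x157
Byte[5]=89: continuation. acc=(acc<<6)|0x09=0x55C9
Completed: cp=U+55C9 (starts at byte 3)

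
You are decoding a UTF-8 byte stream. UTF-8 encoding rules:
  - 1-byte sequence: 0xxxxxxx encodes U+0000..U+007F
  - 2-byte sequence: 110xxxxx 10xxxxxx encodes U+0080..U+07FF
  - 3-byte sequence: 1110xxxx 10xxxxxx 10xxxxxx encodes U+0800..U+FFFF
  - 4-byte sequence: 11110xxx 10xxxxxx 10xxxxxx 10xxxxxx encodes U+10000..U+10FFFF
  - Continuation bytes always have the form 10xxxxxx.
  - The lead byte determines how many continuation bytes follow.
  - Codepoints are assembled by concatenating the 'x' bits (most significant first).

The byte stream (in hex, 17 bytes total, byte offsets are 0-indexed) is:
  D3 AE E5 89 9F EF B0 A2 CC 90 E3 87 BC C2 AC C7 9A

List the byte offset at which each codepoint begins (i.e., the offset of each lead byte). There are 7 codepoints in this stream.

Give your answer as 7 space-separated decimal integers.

Answer: 0 2 5 8 10 13 15

Derivation:
Byte[0]=D3: 2-byte lead, need 1 cont bytes. acc=0x13
Byte[1]=AE: continuation. acc=(acc<<6)|0x2E=0x4EE
Completed: cp=U+04EE (starts at byte 0)
Byte[2]=E5: 3-byte lead, need 2 cont bytes. acc=0x5
Byte[3]=89: continuation. acc=(acc<<6)|0x09=0x149
Byte[4]=9F: continuation. acc=(acc<<6)|0x1F=0x525F
Completed: cp=U+525F (starts at byte 2)
Byte[5]=EF: 3-byte lead, need 2 cont bytes. acc=0xF
Byte[6]=B0: continuation. acc=(acc<<6)|0x30=0x3F0
Byte[7]=A2: continuation. acc=(acc<<6)|0x22=0xFC22
Completed: cp=U+FC22 (starts at byte 5)
Byte[8]=CC: 2-byte lead, need 1 cont bytes. acc=0xC
Byte[9]=90: continuation. acc=(acc<<6)|0x10=0x310
Completed: cp=U+0310 (starts at byte 8)
Byte[10]=E3: 3-byte lead, need 2 cont bytes. acc=0x3
Byte[11]=87: continuation. acc=(acc<<6)|0x07=0xC7
Byte[12]=BC: continuation. acc=(acc<<6)|0x3C=0x31FC
Completed: cp=U+31FC (starts at byte 10)
Byte[13]=C2: 2-byte lead, need 1 cont bytes. acc=0x2
Byte[14]=AC: continuation. acc=(acc<<6)|0x2C=0xAC
Completed: cp=U+00AC (starts at byte 13)
Byte[15]=C7: 2-byte lead, need 1 cont bytes. acc=0x7
Byte[16]=9A: continuation. acc=(acc<<6)|0x1A=0x1DA
Completed: cp=U+01DA (starts at byte 15)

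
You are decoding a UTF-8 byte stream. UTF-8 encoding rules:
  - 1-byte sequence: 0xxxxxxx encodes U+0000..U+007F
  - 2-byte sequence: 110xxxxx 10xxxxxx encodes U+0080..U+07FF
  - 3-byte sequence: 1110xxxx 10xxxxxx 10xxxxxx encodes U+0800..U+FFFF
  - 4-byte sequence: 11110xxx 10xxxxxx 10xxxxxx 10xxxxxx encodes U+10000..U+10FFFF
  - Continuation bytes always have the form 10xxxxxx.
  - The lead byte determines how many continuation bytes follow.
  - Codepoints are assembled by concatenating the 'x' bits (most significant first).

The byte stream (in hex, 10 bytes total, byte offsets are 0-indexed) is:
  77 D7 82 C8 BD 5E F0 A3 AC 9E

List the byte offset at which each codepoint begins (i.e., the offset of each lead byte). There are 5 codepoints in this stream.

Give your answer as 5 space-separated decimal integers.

Byte[0]=77: 1-byte ASCII. cp=U+0077
Byte[1]=D7: 2-byte lead, need 1 cont bytes. acc=0x17
Byte[2]=82: continuation. acc=(acc<<6)|0x02=0x5C2
Completed: cp=U+05C2 (starts at byte 1)
Byte[3]=C8: 2-byte lead, need 1 cont bytes. acc=0x8
Byte[4]=BD: continuation. acc=(acc<<6)|0x3D=0x23D
Completed: cp=U+023D (starts at byte 3)
Byte[5]=5E: 1-byte ASCII. cp=U+005E
Byte[6]=F0: 4-byte lead, need 3 cont bytes. acc=0x0
Byte[7]=A3: continuation. acc=(acc<<6)|0x23=0x23
Byte[8]=AC: continuation. acc=(acc<<6)|0x2C=0x8EC
Byte[9]=9E: continuation. acc=(acc<<6)|0x1E=0x23B1E
Completed: cp=U+23B1E (starts at byte 6)

Answer: 0 1 3 5 6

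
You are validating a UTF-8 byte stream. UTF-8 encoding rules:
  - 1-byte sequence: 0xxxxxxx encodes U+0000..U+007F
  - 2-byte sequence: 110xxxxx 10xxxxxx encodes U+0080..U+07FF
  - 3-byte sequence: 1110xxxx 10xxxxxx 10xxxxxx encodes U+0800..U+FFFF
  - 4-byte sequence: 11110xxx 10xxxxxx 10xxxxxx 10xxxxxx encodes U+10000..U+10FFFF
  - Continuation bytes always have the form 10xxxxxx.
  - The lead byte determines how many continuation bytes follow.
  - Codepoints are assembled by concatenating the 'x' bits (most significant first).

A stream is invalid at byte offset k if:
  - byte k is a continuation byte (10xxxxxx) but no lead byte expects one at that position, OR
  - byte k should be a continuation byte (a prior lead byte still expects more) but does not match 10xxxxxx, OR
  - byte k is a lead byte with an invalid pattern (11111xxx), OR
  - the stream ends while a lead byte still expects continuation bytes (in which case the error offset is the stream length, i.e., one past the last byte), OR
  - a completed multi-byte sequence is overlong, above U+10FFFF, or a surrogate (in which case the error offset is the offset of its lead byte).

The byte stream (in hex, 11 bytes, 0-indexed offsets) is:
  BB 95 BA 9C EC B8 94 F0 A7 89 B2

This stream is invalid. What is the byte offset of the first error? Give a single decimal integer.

Byte[0]=BB: INVALID lead byte (not 0xxx/110x/1110/11110)

Answer: 0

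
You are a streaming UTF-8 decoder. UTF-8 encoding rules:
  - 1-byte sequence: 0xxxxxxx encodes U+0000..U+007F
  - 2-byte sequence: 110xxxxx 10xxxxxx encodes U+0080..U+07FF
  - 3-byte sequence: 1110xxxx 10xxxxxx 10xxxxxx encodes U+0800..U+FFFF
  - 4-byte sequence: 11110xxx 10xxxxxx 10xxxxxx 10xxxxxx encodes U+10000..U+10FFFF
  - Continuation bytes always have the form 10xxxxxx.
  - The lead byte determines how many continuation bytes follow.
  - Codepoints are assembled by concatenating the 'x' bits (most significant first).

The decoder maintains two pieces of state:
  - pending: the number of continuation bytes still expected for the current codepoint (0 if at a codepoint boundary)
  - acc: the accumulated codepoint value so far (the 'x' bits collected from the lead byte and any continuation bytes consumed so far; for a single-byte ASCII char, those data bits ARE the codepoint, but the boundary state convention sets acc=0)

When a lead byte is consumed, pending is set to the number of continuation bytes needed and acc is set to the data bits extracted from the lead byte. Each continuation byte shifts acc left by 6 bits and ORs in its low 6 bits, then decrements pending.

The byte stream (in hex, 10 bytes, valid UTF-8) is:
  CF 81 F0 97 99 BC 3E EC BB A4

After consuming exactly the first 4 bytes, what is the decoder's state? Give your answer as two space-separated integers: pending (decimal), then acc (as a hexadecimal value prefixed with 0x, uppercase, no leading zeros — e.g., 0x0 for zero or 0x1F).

Answer: 2 0x17

Derivation:
Byte[0]=CF: 2-byte lead. pending=1, acc=0xF
Byte[1]=81: continuation. acc=(acc<<6)|0x01=0x3C1, pending=0
Byte[2]=F0: 4-byte lead. pending=3, acc=0x0
Byte[3]=97: continuation. acc=(acc<<6)|0x17=0x17, pending=2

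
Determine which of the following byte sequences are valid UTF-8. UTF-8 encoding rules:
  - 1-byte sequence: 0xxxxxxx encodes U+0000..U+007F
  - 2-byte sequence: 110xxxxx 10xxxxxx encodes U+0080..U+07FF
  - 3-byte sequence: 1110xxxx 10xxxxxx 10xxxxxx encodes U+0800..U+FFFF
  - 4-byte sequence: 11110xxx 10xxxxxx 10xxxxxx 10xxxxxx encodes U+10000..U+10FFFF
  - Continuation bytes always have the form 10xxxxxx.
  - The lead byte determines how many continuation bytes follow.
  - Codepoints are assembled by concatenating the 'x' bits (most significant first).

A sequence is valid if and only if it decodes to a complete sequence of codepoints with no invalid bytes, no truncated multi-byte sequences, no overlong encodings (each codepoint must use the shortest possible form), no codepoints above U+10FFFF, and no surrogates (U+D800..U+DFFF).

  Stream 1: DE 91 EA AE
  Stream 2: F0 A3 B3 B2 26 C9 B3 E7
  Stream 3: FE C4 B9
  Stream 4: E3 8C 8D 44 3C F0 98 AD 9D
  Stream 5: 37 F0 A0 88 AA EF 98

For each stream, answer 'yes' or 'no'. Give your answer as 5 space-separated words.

Stream 1: error at byte offset 4. INVALID
Stream 2: error at byte offset 8. INVALID
Stream 3: error at byte offset 0. INVALID
Stream 4: decodes cleanly. VALID
Stream 5: error at byte offset 7. INVALID

Answer: no no no yes no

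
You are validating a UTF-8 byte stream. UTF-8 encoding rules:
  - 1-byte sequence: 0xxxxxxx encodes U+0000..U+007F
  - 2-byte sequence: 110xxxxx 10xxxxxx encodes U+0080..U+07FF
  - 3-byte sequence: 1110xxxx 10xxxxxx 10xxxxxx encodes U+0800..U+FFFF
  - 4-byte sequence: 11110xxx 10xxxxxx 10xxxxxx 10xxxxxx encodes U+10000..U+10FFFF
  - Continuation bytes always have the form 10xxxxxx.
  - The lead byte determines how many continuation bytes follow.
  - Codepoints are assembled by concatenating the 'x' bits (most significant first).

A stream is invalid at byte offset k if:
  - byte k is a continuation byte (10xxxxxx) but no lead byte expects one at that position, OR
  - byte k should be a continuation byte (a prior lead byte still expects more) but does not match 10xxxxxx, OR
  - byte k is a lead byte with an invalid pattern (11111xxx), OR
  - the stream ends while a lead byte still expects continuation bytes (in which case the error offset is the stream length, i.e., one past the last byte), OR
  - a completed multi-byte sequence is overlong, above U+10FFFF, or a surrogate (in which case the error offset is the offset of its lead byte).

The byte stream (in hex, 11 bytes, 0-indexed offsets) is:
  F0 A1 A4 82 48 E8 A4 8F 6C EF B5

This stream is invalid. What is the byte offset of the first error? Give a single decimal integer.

Answer: 11

Derivation:
Byte[0]=F0: 4-byte lead, need 3 cont bytes. acc=0x0
Byte[1]=A1: continuation. acc=(acc<<6)|0x21=0x21
Byte[2]=A4: continuation. acc=(acc<<6)|0x24=0x864
Byte[3]=82: continuation. acc=(acc<<6)|0x02=0x21902
Completed: cp=U+21902 (starts at byte 0)
Byte[4]=48: 1-byte ASCII. cp=U+0048
Byte[5]=E8: 3-byte lead, need 2 cont bytes. acc=0x8
Byte[6]=A4: continuation. acc=(acc<<6)|0x24=0x224
Byte[7]=8F: continuation. acc=(acc<<6)|0x0F=0x890F
Completed: cp=U+890F (starts at byte 5)
Byte[8]=6C: 1-byte ASCII. cp=U+006C
Byte[9]=EF: 3-byte lead, need 2 cont bytes. acc=0xF
Byte[10]=B5: continuation. acc=(acc<<6)|0x35=0x3F5
Byte[11]: stream ended, expected continuation. INVALID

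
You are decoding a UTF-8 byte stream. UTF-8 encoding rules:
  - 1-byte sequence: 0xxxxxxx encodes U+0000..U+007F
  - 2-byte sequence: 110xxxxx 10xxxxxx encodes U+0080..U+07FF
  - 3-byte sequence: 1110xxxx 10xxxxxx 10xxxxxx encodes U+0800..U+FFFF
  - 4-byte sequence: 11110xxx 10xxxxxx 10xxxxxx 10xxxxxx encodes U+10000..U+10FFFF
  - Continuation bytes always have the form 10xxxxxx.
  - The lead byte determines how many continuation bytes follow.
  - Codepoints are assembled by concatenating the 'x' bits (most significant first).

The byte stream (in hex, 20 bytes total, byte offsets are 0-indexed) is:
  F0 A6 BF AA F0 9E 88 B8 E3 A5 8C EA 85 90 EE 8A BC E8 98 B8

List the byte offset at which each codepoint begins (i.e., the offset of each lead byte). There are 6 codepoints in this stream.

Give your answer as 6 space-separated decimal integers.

Answer: 0 4 8 11 14 17

Derivation:
Byte[0]=F0: 4-byte lead, need 3 cont bytes. acc=0x0
Byte[1]=A6: continuation. acc=(acc<<6)|0x26=0x26
Byte[2]=BF: continuation. acc=(acc<<6)|0x3F=0x9BF
Byte[3]=AA: continuation. acc=(acc<<6)|0x2A=0x26FEA
Completed: cp=U+26FEA (starts at byte 0)
Byte[4]=F0: 4-byte lead, need 3 cont bytes. acc=0x0
Byte[5]=9E: continuation. acc=(acc<<6)|0x1E=0x1E
Byte[6]=88: continuation. acc=(acc<<6)|0x08=0x788
Byte[7]=B8: continuation. acc=(acc<<6)|0x38=0x1E238
Completed: cp=U+1E238 (starts at byte 4)
Byte[8]=E3: 3-byte lead, need 2 cont bytes. acc=0x3
Byte[9]=A5: continuation. acc=(acc<<6)|0x25=0xE5
Byte[10]=8C: continuation. acc=(acc<<6)|0x0C=0x394C
Completed: cp=U+394C (starts at byte 8)
Byte[11]=EA: 3-byte lead, need 2 cont bytes. acc=0xA
Byte[12]=85: continuation. acc=(acc<<6)|0x05=0x285
Byte[13]=90: continuation. acc=(acc<<6)|0x10=0xA150
Completed: cp=U+A150 (starts at byte 11)
Byte[14]=EE: 3-byte lead, need 2 cont bytes. acc=0xE
Byte[15]=8A: continuation. acc=(acc<<6)|0x0A=0x38A
Byte[16]=BC: continuation. acc=(acc<<6)|0x3C=0xE2BC
Completed: cp=U+E2BC (starts at byte 14)
Byte[17]=E8: 3-byte lead, need 2 cont bytes. acc=0x8
Byte[18]=98: continuation. acc=(acc<<6)|0x18=0x218
Byte[19]=B8: continuation. acc=(acc<<6)|0x38=0x8638
Completed: cp=U+8638 (starts at byte 17)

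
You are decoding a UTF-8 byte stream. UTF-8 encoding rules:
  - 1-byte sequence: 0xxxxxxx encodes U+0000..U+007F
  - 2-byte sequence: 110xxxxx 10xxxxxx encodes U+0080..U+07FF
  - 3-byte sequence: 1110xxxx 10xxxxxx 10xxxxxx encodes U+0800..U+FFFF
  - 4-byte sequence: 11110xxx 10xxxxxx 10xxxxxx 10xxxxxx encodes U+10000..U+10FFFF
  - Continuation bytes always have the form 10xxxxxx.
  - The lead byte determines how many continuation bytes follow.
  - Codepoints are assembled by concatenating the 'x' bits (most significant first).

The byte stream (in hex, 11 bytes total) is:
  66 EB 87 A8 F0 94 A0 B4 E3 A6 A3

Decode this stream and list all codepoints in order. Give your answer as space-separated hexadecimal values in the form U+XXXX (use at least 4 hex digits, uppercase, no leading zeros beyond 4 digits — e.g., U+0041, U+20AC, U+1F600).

Answer: U+0066 U+B1E8 U+14834 U+39A3

Derivation:
Byte[0]=66: 1-byte ASCII. cp=U+0066
Byte[1]=EB: 3-byte lead, need 2 cont bytes. acc=0xB
Byte[2]=87: continuation. acc=(acc<<6)|0x07=0x2C7
Byte[3]=A8: continuation. acc=(acc<<6)|0x28=0xB1E8
Completed: cp=U+B1E8 (starts at byte 1)
Byte[4]=F0: 4-byte lead, need 3 cont bytes. acc=0x0
Byte[5]=94: continuation. acc=(acc<<6)|0x14=0x14
Byte[6]=A0: continuation. acc=(acc<<6)|0x20=0x520
Byte[7]=B4: continuation. acc=(acc<<6)|0x34=0x14834
Completed: cp=U+14834 (starts at byte 4)
Byte[8]=E3: 3-byte lead, need 2 cont bytes. acc=0x3
Byte[9]=A6: continuation. acc=(acc<<6)|0x26=0xE6
Byte[10]=A3: continuation. acc=(acc<<6)|0x23=0x39A3
Completed: cp=U+39A3 (starts at byte 8)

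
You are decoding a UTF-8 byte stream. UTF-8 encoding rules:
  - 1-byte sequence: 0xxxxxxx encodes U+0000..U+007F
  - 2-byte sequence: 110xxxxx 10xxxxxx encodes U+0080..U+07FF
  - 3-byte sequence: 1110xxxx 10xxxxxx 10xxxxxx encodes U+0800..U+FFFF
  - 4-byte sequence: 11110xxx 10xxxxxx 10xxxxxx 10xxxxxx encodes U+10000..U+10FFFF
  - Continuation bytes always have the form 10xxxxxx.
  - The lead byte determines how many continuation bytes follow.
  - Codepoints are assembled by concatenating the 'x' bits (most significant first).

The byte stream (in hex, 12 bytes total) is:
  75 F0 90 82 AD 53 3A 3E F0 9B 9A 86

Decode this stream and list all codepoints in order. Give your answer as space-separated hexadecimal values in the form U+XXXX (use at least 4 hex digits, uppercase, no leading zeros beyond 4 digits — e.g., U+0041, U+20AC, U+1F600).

Byte[0]=75: 1-byte ASCII. cp=U+0075
Byte[1]=F0: 4-byte lead, need 3 cont bytes. acc=0x0
Byte[2]=90: continuation. acc=(acc<<6)|0x10=0x10
Byte[3]=82: continuation. acc=(acc<<6)|0x02=0x402
Byte[4]=AD: continuation. acc=(acc<<6)|0x2D=0x100AD
Completed: cp=U+100AD (starts at byte 1)
Byte[5]=53: 1-byte ASCII. cp=U+0053
Byte[6]=3A: 1-byte ASCII. cp=U+003A
Byte[7]=3E: 1-byte ASCII. cp=U+003E
Byte[8]=F0: 4-byte lead, need 3 cont bytes. acc=0x0
Byte[9]=9B: continuation. acc=(acc<<6)|0x1B=0x1B
Byte[10]=9A: continuation. acc=(acc<<6)|0x1A=0x6DA
Byte[11]=86: continuation. acc=(acc<<6)|0x06=0x1B686
Completed: cp=U+1B686 (starts at byte 8)

Answer: U+0075 U+100AD U+0053 U+003A U+003E U+1B686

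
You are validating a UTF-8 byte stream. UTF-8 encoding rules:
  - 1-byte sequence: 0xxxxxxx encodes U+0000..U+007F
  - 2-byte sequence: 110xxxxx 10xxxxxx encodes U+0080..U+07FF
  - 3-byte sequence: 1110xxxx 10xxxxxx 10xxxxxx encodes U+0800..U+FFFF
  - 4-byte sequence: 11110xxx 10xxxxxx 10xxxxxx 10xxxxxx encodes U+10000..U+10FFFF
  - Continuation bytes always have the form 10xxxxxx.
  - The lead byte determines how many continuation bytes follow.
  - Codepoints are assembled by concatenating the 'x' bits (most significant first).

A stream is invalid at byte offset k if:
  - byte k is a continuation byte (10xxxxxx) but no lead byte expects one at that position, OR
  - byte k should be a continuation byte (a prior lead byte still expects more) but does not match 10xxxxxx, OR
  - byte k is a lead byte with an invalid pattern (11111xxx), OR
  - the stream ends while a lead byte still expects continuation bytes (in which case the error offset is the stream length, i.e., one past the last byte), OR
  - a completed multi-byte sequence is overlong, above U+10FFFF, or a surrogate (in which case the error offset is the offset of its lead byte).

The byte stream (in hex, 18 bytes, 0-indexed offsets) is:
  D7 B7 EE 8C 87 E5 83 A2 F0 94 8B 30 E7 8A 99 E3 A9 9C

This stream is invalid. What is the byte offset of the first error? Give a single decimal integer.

Byte[0]=D7: 2-byte lead, need 1 cont bytes. acc=0x17
Byte[1]=B7: continuation. acc=(acc<<6)|0x37=0x5F7
Completed: cp=U+05F7 (starts at byte 0)
Byte[2]=EE: 3-byte lead, need 2 cont bytes. acc=0xE
Byte[3]=8C: continuation. acc=(acc<<6)|0x0C=0x38C
Byte[4]=87: continuation. acc=(acc<<6)|0x07=0xE307
Completed: cp=U+E307 (starts at byte 2)
Byte[5]=E5: 3-byte lead, need 2 cont bytes. acc=0x5
Byte[6]=83: continuation. acc=(acc<<6)|0x03=0x143
Byte[7]=A2: continuation. acc=(acc<<6)|0x22=0x50E2
Completed: cp=U+50E2 (starts at byte 5)
Byte[8]=F0: 4-byte lead, need 3 cont bytes. acc=0x0
Byte[9]=94: continuation. acc=(acc<<6)|0x14=0x14
Byte[10]=8B: continuation. acc=(acc<<6)|0x0B=0x50B
Byte[11]=30: expected 10xxxxxx continuation. INVALID

Answer: 11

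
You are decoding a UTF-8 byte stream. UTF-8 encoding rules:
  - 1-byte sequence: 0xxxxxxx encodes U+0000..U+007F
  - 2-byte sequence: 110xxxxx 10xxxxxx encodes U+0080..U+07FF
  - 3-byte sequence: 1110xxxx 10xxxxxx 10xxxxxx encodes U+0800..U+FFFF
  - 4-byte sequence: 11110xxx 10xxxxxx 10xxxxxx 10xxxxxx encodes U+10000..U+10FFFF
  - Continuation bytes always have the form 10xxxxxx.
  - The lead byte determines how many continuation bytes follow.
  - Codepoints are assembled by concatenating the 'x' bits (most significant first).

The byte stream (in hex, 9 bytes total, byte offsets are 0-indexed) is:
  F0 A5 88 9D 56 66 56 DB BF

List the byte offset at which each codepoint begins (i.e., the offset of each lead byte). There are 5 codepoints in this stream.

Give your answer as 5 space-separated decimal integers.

Answer: 0 4 5 6 7

Derivation:
Byte[0]=F0: 4-byte lead, need 3 cont bytes. acc=0x0
Byte[1]=A5: continuation. acc=(acc<<6)|0x25=0x25
Byte[2]=88: continuation. acc=(acc<<6)|0x08=0x948
Byte[3]=9D: continuation. acc=(acc<<6)|0x1D=0x2521D
Completed: cp=U+2521D (starts at byte 0)
Byte[4]=56: 1-byte ASCII. cp=U+0056
Byte[5]=66: 1-byte ASCII. cp=U+0066
Byte[6]=56: 1-byte ASCII. cp=U+0056
Byte[7]=DB: 2-byte lead, need 1 cont bytes. acc=0x1B
Byte[8]=BF: continuation. acc=(acc<<6)|0x3F=0x6FF
Completed: cp=U+06FF (starts at byte 7)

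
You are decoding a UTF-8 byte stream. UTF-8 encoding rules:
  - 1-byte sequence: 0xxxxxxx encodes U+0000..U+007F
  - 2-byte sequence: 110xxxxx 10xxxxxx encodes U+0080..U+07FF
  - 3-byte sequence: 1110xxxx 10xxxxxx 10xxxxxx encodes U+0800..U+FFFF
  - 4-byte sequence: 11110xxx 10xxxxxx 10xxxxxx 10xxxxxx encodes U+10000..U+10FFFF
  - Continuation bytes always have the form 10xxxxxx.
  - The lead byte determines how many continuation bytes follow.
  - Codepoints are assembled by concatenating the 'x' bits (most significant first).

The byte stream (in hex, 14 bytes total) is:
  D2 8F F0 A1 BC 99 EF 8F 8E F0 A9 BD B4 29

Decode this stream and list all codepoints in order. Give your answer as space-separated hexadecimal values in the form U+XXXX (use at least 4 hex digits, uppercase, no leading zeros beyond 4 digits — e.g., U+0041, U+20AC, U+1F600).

Answer: U+048F U+21F19 U+F3CE U+29F74 U+0029

Derivation:
Byte[0]=D2: 2-byte lead, need 1 cont bytes. acc=0x12
Byte[1]=8F: continuation. acc=(acc<<6)|0x0F=0x48F
Completed: cp=U+048F (starts at byte 0)
Byte[2]=F0: 4-byte lead, need 3 cont bytes. acc=0x0
Byte[3]=A1: continuation. acc=(acc<<6)|0x21=0x21
Byte[4]=BC: continuation. acc=(acc<<6)|0x3C=0x87C
Byte[5]=99: continuation. acc=(acc<<6)|0x19=0x21F19
Completed: cp=U+21F19 (starts at byte 2)
Byte[6]=EF: 3-byte lead, need 2 cont bytes. acc=0xF
Byte[7]=8F: continuation. acc=(acc<<6)|0x0F=0x3CF
Byte[8]=8E: continuation. acc=(acc<<6)|0x0E=0xF3CE
Completed: cp=U+F3CE (starts at byte 6)
Byte[9]=F0: 4-byte lead, need 3 cont bytes. acc=0x0
Byte[10]=A9: continuation. acc=(acc<<6)|0x29=0x29
Byte[11]=BD: continuation. acc=(acc<<6)|0x3D=0xA7D
Byte[12]=B4: continuation. acc=(acc<<6)|0x34=0x29F74
Completed: cp=U+29F74 (starts at byte 9)
Byte[13]=29: 1-byte ASCII. cp=U+0029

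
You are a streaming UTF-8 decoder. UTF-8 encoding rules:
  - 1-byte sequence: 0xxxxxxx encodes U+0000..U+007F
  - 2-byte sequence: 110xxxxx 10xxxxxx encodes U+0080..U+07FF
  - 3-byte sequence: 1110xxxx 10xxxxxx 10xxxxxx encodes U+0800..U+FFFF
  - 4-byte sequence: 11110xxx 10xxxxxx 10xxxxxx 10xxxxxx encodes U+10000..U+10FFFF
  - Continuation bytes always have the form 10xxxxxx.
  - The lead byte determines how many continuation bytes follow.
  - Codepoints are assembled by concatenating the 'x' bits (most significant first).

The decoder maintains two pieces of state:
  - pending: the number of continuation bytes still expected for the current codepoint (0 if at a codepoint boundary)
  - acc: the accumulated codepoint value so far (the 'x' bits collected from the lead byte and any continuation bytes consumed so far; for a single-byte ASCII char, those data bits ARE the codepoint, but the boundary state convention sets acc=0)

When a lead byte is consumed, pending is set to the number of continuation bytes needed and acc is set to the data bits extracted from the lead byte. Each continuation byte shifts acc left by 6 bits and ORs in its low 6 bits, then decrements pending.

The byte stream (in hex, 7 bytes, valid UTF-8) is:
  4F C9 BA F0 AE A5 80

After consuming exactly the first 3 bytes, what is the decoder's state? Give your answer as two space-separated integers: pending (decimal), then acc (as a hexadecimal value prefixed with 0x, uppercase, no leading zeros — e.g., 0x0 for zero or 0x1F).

Byte[0]=4F: 1-byte. pending=0, acc=0x0
Byte[1]=C9: 2-byte lead. pending=1, acc=0x9
Byte[2]=BA: continuation. acc=(acc<<6)|0x3A=0x27A, pending=0

Answer: 0 0x27A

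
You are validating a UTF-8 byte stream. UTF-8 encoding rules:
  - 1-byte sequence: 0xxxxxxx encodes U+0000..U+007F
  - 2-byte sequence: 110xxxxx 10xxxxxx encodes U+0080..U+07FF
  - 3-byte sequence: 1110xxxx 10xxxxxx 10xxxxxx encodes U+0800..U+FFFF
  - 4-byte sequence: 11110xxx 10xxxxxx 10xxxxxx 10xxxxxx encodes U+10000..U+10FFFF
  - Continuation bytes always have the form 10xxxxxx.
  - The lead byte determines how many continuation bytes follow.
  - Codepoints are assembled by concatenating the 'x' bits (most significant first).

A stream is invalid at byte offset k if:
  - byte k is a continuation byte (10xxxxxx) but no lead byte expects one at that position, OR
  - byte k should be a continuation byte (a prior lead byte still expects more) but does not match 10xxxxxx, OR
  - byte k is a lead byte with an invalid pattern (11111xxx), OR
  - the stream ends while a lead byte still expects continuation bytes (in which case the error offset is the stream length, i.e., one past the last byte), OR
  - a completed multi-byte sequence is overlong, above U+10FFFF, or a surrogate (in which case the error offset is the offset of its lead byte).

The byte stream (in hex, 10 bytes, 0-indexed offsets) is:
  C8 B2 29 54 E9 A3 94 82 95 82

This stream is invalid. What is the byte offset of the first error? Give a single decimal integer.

Answer: 7

Derivation:
Byte[0]=C8: 2-byte lead, need 1 cont bytes. acc=0x8
Byte[1]=B2: continuation. acc=(acc<<6)|0x32=0x232
Completed: cp=U+0232 (starts at byte 0)
Byte[2]=29: 1-byte ASCII. cp=U+0029
Byte[3]=54: 1-byte ASCII. cp=U+0054
Byte[4]=E9: 3-byte lead, need 2 cont bytes. acc=0x9
Byte[5]=A3: continuation. acc=(acc<<6)|0x23=0x263
Byte[6]=94: continuation. acc=(acc<<6)|0x14=0x98D4
Completed: cp=U+98D4 (starts at byte 4)
Byte[7]=82: INVALID lead byte (not 0xxx/110x/1110/11110)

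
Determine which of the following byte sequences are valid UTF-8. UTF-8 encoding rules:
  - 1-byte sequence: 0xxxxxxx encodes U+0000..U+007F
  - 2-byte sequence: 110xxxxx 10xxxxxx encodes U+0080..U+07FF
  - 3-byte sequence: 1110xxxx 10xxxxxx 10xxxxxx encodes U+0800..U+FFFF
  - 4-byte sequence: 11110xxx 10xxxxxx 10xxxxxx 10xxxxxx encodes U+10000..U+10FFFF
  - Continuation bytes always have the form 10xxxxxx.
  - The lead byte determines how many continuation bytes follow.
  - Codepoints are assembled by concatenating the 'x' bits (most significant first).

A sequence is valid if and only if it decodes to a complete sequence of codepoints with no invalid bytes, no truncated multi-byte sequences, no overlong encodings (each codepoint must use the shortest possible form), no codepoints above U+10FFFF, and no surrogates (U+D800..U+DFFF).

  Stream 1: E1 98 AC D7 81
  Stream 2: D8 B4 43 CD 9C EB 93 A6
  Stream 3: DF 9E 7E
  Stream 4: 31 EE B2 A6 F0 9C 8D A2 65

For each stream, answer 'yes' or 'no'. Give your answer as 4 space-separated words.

Answer: yes yes yes yes

Derivation:
Stream 1: decodes cleanly. VALID
Stream 2: decodes cleanly. VALID
Stream 3: decodes cleanly. VALID
Stream 4: decodes cleanly. VALID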